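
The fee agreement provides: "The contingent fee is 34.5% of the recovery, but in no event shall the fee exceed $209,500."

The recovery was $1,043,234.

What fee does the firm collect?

34.5% of $1,043,234 = $359,915.73
That exceeds the $209,500 cap, so the fee is capped at $209,500.

$209,500.00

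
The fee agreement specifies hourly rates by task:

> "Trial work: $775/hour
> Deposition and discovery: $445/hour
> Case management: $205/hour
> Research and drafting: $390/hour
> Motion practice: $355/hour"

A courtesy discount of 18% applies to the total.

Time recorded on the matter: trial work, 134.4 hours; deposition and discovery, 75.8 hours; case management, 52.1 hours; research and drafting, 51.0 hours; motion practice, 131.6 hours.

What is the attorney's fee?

Trial work: 134.4 × $775 = $104,160.00
Deposition and discovery: 75.8 × $445 = $33,731.00
Case management: 52.1 × $205 = $10,680.50
Research and drafting: 51.0 × $390 = $19,890.00
Motion practice: 131.6 × $355 = $46,718.00
Subtotal: $215,179.50
Less 18% discount: −$38,732.31
Total: $215,179.50 − $38,732.31 = $176,447.19

$176,447.19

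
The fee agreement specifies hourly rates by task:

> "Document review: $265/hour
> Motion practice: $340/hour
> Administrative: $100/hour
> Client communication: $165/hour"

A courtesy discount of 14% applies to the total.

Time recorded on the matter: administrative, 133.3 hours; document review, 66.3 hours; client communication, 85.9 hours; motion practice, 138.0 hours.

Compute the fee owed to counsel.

Document review: 66.3 × $265 = $17,569.50
Motion practice: 138.0 × $340 = $46,920.00
Administrative: 133.3 × $100 = $13,330.00
Client communication: 85.9 × $165 = $14,173.50
Subtotal: $91,993.00
Less 14% discount: −$12,879.02
Total: $91,993.00 − $12,879.02 = $79,113.98

$79,113.98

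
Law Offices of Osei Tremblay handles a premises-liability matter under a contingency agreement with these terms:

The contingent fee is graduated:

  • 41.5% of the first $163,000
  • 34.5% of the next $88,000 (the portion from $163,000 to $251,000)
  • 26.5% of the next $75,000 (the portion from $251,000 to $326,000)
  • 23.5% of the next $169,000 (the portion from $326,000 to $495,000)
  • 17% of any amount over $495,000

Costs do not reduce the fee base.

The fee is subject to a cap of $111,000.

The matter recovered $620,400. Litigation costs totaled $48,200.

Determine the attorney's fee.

$111,000.00

Fee base is the gross recovery, $620,400; costs are reimbursed separately.
First $163,000 at 41.5% = $67,645.00
Next $88,000 at 34.5% = $30,360.00
Next $75,000 at 26.5% = $19,875.00
Next $169,000 at 23.5% = $39,715.00
Remaining $125,400 at 17% = $21,318.00
Fee: $67,645.00 + $30,360.00 + $19,875.00 + $39,715.00 + $21,318.00 = $178,913.00
$178,913.00 exceeds the $111,000 cap, so the fee is capped at $111,000.00.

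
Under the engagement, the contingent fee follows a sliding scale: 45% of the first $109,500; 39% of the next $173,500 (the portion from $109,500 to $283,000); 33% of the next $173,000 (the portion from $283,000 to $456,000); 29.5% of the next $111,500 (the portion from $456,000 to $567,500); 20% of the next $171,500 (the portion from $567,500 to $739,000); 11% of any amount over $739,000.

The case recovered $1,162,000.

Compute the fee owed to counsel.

$287,752.50

First $109,500 at 45% = $49,275.00
Next $173,500 at 39% = $67,665.00
Next $173,000 at 33% = $57,090.00
Next $111,500 at 29.5% = $32,892.50
Next $171,500 at 20% = $34,300.00
Remaining $423,000 at 11% = $46,530.00
Fee: $49,275.00 + $67,665.00 + $57,090.00 + $32,892.50 + $34,300.00 + $46,530.00 = $287,752.50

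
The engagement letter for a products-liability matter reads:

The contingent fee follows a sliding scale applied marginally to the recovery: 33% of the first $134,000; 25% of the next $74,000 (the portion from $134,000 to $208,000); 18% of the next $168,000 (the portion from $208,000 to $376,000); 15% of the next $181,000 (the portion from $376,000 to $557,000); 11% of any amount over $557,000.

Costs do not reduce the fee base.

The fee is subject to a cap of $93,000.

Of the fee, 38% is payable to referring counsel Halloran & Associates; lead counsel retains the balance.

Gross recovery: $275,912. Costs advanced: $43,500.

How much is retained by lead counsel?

Fee base is the gross recovery, $275,912; costs are reimbursed separately.
First $134,000 at 33% = $44,220.00
Next $74,000 at 25% = $18,500.00
Remaining $67,912 at 18% = $12,224.16
Fee: $44,220.00 + $18,500.00 + $12,224.16 = $74,944.16
$74,944.16 is under the $93,000 cap.
Referral share: 38% of $74,944.16 = $28,478.78; lead counsel retains $74,944.16 − $28,478.78 = $46,465.38.

$46,465.38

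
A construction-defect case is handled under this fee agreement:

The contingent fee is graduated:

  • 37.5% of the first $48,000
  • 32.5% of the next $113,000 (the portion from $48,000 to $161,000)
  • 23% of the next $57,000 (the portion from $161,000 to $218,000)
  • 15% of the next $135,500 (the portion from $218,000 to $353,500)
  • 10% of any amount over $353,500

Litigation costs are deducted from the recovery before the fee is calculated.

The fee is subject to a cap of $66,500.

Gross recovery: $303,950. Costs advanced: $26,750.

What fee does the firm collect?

Fee base (net of costs): $303,950 − $26,750 = $277,200
First $48,000 at 37.5% = $18,000.00
Next $113,000 at 32.5% = $36,725.00
Next $57,000 at 23% = $13,110.00
Remaining $59,200 at 15% = $8,880.00
Fee: $18,000.00 + $36,725.00 + $13,110.00 + $8,880.00 = $76,715.00
$76,715.00 exceeds the $66,500 cap, so the fee is capped at $66,500.00.

$66,500.00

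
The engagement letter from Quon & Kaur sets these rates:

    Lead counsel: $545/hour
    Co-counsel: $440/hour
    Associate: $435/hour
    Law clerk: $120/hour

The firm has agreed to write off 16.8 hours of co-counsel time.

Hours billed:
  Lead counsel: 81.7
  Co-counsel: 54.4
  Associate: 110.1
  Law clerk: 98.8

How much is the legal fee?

$120,820.00

Lead counsel: 81.7 × $545 = $44,526.50
Co-counsel: 54.4 × $440 = $23,936.00
Associate: 110.1 × $435 = $47,893.50
Law clerk: 98.8 × $120 = $11,856.00
Subtotal: $128,212.00
Write-off: 16.8 × $440 = $7,392.00
Total: $128,212.00 − $7,392.00 = $120,820.00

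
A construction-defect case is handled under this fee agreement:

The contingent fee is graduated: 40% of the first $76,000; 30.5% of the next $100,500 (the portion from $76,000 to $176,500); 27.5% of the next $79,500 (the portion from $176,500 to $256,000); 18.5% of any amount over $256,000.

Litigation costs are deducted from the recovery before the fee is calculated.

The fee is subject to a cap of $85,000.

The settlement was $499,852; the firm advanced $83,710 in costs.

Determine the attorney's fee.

$85,000.00

Fee base (net of costs): $499,852 − $83,710 = $416,142
First $76,000 at 40% = $30,400.00
Next $100,500 at 30.5% = $30,652.50
Next $79,500 at 27.5% = $21,862.50
Remaining $160,142 at 18.5% = $29,626.27
Fee: $30,400.00 + $30,652.50 + $21,862.50 + $29,626.27 = $112,541.27
$112,541.27 exceeds the $85,000 cap, so the fee is capped at $85,000.00.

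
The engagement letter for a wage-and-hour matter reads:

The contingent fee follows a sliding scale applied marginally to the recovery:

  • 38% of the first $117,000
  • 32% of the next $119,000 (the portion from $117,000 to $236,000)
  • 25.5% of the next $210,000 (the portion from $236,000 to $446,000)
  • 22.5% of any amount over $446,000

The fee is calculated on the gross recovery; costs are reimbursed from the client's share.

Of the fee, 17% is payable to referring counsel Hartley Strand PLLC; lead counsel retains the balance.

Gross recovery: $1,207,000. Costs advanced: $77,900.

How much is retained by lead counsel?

$255,071.45

Fee base is the gross recovery, $1,207,000; costs are reimbursed separately.
First $117,000 at 38% = $44,460.00
Next $119,000 at 32% = $38,080.00
Next $210,000 at 25.5% = $53,550.00
Remaining $761,000 at 22.5% = $171,225.00
Fee: $44,460.00 + $38,080.00 + $53,550.00 + $171,225.00 = $307,315.00
Referral share: 17% of $307,315.00 = $52,243.55; lead counsel retains $307,315.00 − $52,243.55 = $255,071.45.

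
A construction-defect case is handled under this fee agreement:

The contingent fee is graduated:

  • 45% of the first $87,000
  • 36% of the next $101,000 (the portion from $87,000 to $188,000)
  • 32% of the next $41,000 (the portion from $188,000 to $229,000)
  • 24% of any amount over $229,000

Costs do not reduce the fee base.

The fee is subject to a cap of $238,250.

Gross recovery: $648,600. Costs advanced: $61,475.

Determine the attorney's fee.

$189,334.00

Fee base is the gross recovery, $648,600; costs are reimbursed separately.
First $87,000 at 45% = $39,150.00
Next $101,000 at 36% = $36,360.00
Next $41,000 at 32% = $13,120.00
Remaining $419,600 at 24% = $100,704.00
Fee: $39,150.00 + $36,360.00 + $13,120.00 + $100,704.00 = $189,334.00
$189,334.00 is under the $238,250 cap.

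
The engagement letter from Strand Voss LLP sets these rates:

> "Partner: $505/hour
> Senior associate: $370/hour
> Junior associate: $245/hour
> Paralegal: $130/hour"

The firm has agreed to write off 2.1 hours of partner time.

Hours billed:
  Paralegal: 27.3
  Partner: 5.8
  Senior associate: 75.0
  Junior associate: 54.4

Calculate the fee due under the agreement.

Partner: 5.8 × $505 = $2,929.00
Senior associate: 75.0 × $370 = $27,750.00
Junior associate: 54.4 × $245 = $13,328.00
Paralegal: 27.3 × $130 = $3,549.00
Subtotal: $47,556.00
Write-off: 2.1 × $505 = $1,060.50
Total: $47,556.00 − $1,060.50 = $46,495.50

$46,495.50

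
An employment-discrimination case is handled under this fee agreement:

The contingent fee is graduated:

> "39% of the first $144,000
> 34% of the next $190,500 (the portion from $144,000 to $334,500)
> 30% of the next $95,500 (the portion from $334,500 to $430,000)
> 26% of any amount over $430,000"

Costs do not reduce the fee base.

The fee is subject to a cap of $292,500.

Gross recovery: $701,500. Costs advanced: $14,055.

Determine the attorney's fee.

Fee base is the gross recovery, $701,500; costs are reimbursed separately.
First $144,000 at 39% = $56,160.00
Next $190,500 at 34% = $64,770.00
Next $95,500 at 30% = $28,650.00
Remaining $271,500 at 26% = $70,590.00
Fee: $56,160.00 + $64,770.00 + $28,650.00 + $70,590.00 = $220,170.00
$220,170.00 is under the $292,500 cap.

$220,170.00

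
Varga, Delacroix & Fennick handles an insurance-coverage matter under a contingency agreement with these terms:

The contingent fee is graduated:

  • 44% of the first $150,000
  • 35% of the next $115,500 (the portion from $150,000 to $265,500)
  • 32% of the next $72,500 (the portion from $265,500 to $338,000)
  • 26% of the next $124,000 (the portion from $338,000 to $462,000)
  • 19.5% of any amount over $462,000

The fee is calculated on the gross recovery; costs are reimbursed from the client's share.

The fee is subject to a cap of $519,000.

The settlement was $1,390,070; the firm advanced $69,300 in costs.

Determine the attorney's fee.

Fee base is the gross recovery, $1,390,070; costs are reimbursed separately.
First $150,000 at 44% = $66,000.00
Next $115,500 at 35% = $40,425.00
Next $72,500 at 32% = $23,200.00
Next $124,000 at 26% = $32,240.00
Remaining $928,070 at 19.5% = $180,973.65
Fee: $66,000.00 + $40,425.00 + $23,200.00 + $32,240.00 + $180,973.65 = $342,838.65
$342,838.65 is under the $519,000 cap.

$342,838.65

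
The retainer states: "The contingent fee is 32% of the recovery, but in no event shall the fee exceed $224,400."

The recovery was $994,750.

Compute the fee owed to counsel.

$224,400.00

32% of $994,750 = $318,320.00
That exceeds the $224,400 cap, so the fee is capped at $224,400.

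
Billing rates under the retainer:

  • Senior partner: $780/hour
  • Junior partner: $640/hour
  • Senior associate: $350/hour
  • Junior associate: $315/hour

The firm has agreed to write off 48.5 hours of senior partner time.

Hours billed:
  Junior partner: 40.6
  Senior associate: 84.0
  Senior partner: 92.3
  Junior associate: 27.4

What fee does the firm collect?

$98,179.00

Senior partner: 92.3 × $780 = $71,994.00
Junior partner: 40.6 × $640 = $25,984.00
Senior associate: 84.0 × $350 = $29,400.00
Junior associate: 27.4 × $315 = $8,631.00
Subtotal: $136,009.00
Write-off: 48.5 × $780 = $37,830.00
Total: $136,009.00 − $37,830.00 = $98,179.00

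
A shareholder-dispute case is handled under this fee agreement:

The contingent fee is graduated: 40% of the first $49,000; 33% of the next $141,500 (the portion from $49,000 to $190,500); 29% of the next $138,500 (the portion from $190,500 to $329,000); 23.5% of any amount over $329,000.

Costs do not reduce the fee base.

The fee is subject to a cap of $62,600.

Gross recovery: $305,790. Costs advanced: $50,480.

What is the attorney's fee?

$62,600.00

Fee base is the gross recovery, $305,790; costs are reimbursed separately.
First $49,000 at 40% = $19,600.00
Next $141,500 at 33% = $46,695.00
Remaining $115,290 at 29% = $33,434.10
Fee: $19,600.00 + $46,695.00 + $33,434.10 = $99,729.10
$99,729.10 exceeds the $62,600 cap, so the fee is capped at $62,600.00.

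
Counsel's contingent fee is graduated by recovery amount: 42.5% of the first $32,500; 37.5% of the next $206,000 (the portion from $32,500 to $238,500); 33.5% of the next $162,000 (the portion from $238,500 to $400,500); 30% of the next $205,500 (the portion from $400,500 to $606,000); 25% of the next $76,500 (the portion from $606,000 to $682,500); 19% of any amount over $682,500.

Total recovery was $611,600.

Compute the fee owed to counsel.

$208,382.50

First $32,500 at 42.5% = $13,812.50
Next $206,000 at 37.5% = $77,250.00
Next $162,000 at 33.5% = $54,270.00
Next $205,500 at 30% = $61,650.00
Remaining $5,600 at 25% = $1,400.00
Fee: $13,812.50 + $77,250.00 + $54,270.00 + $61,650.00 + $1,400.00 = $208,382.50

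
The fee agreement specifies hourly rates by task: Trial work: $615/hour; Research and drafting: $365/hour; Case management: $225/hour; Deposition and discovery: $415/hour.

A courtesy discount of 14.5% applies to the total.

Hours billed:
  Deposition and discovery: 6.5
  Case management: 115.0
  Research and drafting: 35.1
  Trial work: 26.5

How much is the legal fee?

$49,317.68

Trial work: 26.5 × $615 = $16,297.50
Research and drafting: 35.1 × $365 = $12,811.50
Case management: 115.0 × $225 = $25,875.00
Deposition and discovery: 6.5 × $415 = $2,697.50
Subtotal: $57,681.50
Less 14.5% discount: −$8,363.82
Total: $57,681.50 − $8,363.82 = $49,317.68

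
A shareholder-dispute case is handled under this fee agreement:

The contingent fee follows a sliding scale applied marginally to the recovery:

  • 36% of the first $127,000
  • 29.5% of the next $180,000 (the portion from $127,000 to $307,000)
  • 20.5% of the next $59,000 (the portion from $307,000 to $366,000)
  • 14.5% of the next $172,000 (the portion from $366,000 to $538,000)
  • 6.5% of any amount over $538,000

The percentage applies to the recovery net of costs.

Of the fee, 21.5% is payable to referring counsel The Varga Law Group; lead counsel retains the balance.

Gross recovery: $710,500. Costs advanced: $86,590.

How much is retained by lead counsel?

Fee base (net of costs): $710,500 − $86,590 = $623,910
First $127,000 at 36% = $45,720.00
Next $180,000 at 29.5% = $53,100.00
Next $59,000 at 20.5% = $12,095.00
Next $172,000 at 14.5% = $24,940.00
Remaining $85,910 at 6.5% = $5,584.15
Fee: $45,720.00 + $53,100.00 + $12,095.00 + $24,940.00 + $5,584.15 = $141,439.15
Referral share: 21.5% of $141,439.15 = $30,409.42; lead counsel retains $141,439.15 − $30,409.42 = $111,029.73.

$111,029.73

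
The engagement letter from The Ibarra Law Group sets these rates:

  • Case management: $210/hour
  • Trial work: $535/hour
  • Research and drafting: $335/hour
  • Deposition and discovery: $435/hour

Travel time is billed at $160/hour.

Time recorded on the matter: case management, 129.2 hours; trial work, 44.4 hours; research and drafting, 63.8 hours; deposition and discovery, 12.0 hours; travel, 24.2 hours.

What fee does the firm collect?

Case management: 129.2 × $210 = $27,132.00
Trial work: 44.4 × $535 = $23,754.00
Research and drafting: 63.8 × $335 = $21,373.00
Deposition and discovery: 12.0 × $435 = $5,220.00
Subtotal: $27,132.00 + $23,754.00 + $21,373.00 + $5,220.00 = $77,479.00
Travel: 24.2 × $160 = $3,872.00
Total: $77,479.00 + $3,872.00 = $81,351.00

$81,351.00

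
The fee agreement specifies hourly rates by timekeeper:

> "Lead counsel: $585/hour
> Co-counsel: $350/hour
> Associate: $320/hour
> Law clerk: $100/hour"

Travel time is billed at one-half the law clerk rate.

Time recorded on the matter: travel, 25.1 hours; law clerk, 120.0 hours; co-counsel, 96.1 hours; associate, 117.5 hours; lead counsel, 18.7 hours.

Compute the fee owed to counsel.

$95,429.50

Lead counsel: 18.7 × $585 = $10,939.50
Co-counsel: 96.1 × $350 = $33,635.00
Associate: 117.5 × $320 = $37,600.00
Law clerk: 120.0 × $100 = $12,000.00
Subtotal: $10,939.50 + $33,635.00 + $37,600.00 + $12,000.00 = $94,174.50
Travel: 25.1 × ($100 ÷ 2) = 25.1 × $50.00 = $1,255.00
Total: $94,174.50 + $1,255.00 = $95,429.50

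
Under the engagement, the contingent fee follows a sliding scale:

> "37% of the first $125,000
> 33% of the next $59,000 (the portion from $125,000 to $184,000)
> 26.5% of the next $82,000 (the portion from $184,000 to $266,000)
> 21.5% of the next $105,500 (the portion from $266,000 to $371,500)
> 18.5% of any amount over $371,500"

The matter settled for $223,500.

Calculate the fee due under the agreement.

$76,187.50

First $125,000 at 37% = $46,250.00
Next $59,000 at 33% = $19,470.00
Remaining $39,500 at 26.5% = $10,467.50
Fee: $46,250.00 + $19,470.00 + $10,467.50 = $76,187.50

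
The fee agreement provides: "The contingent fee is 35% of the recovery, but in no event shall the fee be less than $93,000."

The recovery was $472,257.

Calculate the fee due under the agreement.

35% of $472,257 = $165,289.95
That exceeds the $93,000 minimum.

$165,289.95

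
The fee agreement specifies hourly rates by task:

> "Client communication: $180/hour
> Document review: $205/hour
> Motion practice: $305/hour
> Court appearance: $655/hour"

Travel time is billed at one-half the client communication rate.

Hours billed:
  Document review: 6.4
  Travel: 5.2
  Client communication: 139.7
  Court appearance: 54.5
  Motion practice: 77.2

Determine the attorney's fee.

$86,169.50

Client communication: 139.7 × $180 = $25,146.00
Document review: 6.4 × $205 = $1,312.00
Motion practice: 77.2 × $305 = $23,546.00
Court appearance: 54.5 × $655 = $35,697.50
Subtotal: $25,146.00 + $1,312.00 + $23,546.00 + $35,697.50 = $85,701.50
Travel: 5.2 × ($180 ÷ 2) = 5.2 × $90.00 = $468.00
Total: $85,701.50 + $468.00 = $86,169.50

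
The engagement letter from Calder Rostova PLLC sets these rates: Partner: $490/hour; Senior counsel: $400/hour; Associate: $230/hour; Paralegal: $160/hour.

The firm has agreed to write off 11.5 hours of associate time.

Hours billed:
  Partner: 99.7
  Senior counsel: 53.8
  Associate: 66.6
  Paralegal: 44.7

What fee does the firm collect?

Partner: 99.7 × $490 = $48,853.00
Senior counsel: 53.8 × $400 = $21,520.00
Associate: 66.6 × $230 = $15,318.00
Paralegal: 44.7 × $160 = $7,152.00
Subtotal: $92,843.00
Write-off: 11.5 × $230 = $2,645.00
Total: $92,843.00 − $2,645.00 = $90,198.00

$90,198.00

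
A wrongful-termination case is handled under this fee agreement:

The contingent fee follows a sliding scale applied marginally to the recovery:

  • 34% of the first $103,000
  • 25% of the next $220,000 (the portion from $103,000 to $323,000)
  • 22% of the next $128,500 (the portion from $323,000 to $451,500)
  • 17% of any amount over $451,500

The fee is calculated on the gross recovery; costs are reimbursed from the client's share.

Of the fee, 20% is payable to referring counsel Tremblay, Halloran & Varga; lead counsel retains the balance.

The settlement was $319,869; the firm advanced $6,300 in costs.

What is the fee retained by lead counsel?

$71,389.80

Fee base is the gross recovery, $319,869; costs are reimbursed separately.
First $103,000 at 34% = $35,020.00
Remaining $216,869 at 25% = $54,217.25
Fee: $35,020.00 + $54,217.25 = $89,237.25
Referral share: 20% of $89,237.25 = $17,847.45; lead counsel retains $89,237.25 − $17,847.45 = $71,389.80.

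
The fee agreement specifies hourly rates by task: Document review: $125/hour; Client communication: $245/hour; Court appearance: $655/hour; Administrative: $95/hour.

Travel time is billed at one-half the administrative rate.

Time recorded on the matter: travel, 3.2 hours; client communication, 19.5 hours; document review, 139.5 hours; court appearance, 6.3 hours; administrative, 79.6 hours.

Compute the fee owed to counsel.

$34,055.50

Document review: 139.5 × $125 = $17,437.50
Client communication: 19.5 × $245 = $4,777.50
Court appearance: 6.3 × $655 = $4,126.50
Administrative: 79.6 × $95 = $7,562.00
Subtotal: $17,437.50 + $4,777.50 + $4,126.50 + $7,562.00 = $33,903.50
Travel: 3.2 × ($95 ÷ 2) = 3.2 × $47.50 = $152.00
Total: $33,903.50 + $152.00 = $34,055.50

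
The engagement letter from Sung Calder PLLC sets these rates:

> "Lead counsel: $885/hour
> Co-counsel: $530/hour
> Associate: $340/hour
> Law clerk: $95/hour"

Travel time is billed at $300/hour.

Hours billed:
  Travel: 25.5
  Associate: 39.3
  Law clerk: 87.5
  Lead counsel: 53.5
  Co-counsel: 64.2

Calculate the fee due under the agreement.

$110,698.00

Lead counsel: 53.5 × $885 = $47,347.50
Co-counsel: 64.2 × $530 = $34,026.00
Associate: 39.3 × $340 = $13,362.00
Law clerk: 87.5 × $95 = $8,312.50
Subtotal: $47,347.50 + $34,026.00 + $13,362.00 + $8,312.50 = $103,048.00
Travel: 25.5 × $300 = $7,650.00
Total: $103,048.00 + $7,650.00 = $110,698.00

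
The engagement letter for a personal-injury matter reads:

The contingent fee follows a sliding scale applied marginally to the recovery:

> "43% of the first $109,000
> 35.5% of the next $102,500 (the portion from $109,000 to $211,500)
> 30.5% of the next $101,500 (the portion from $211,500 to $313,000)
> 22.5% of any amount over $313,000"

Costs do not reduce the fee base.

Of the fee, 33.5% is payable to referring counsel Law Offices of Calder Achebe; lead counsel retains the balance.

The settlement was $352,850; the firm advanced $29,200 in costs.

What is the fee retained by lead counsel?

$81,915.53

Fee base is the gross recovery, $352,850; costs are reimbursed separately.
First $109,000 at 43% = $46,870.00
Next $102,500 at 35.5% = $36,387.50
Next $101,500 at 30.5% = $30,957.50
Remaining $39,850 at 22.5% = $8,966.25
Fee: $46,870.00 + $36,387.50 + $30,957.50 + $8,966.25 = $123,181.25
Referral share: 33.5% of $123,181.25 = $41,265.72; lead counsel retains $123,181.25 − $41,265.72 = $81,915.53.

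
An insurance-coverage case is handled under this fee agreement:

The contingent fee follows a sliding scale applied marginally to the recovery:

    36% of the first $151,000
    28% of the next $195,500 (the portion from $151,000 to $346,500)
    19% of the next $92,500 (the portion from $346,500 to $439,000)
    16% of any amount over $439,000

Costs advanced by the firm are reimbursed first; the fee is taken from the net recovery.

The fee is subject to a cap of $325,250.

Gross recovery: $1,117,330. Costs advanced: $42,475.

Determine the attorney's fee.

Fee base (net of costs): $1,117,330 − $42,475 = $1,074,855
First $151,000 at 36% = $54,360.00
Next $195,500 at 28% = $54,740.00
Next $92,500 at 19% = $17,575.00
Remaining $635,855 at 16% = $101,736.80
Fee: $54,360.00 + $54,740.00 + $17,575.00 + $101,736.80 = $228,411.80
$228,411.80 is under the $325,250 cap.

$228,411.80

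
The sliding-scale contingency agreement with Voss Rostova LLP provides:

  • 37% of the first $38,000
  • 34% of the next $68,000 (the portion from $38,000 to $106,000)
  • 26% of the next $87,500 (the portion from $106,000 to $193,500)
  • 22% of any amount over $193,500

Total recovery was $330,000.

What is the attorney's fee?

First $38,000 at 37% = $14,060.00
Next $68,000 at 34% = $23,120.00
Next $87,500 at 26% = $22,750.00
Remaining $136,500 at 22% = $30,030.00
Fee: $14,060.00 + $23,120.00 + $22,750.00 + $30,030.00 = $89,960.00

$89,960.00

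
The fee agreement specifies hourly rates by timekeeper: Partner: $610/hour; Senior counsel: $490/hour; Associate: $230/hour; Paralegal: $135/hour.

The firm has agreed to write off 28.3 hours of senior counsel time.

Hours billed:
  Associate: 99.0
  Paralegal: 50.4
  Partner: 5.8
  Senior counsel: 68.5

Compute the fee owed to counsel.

Partner: 5.8 × $610 = $3,538.00
Senior counsel: 68.5 × $490 = $33,565.00
Associate: 99.0 × $230 = $22,770.00
Paralegal: 50.4 × $135 = $6,804.00
Subtotal: $66,677.00
Write-off: 28.3 × $490 = $13,867.00
Total: $66,677.00 − $13,867.00 = $52,810.00

$52,810.00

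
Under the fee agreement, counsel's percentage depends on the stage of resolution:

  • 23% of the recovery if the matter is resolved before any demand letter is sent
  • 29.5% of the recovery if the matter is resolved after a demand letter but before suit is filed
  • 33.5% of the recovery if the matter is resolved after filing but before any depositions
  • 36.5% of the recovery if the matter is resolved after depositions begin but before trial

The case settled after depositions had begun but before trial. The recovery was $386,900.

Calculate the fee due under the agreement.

The matter settled after depositions had begun but before trial, so the 36.5% rate applies.
$386,900 × 36.5% = $141,218.50

$141,218.50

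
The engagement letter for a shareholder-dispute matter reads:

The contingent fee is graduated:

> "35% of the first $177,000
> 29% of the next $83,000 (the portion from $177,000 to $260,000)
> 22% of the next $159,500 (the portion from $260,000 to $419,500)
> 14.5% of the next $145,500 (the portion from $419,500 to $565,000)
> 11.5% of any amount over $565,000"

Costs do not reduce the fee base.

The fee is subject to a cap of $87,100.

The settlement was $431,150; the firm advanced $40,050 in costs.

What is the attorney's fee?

$87,100.00

Fee base is the gross recovery, $431,150; costs are reimbursed separately.
First $177,000 at 35% = $61,950.00
Next $83,000 at 29% = $24,070.00
Next $159,500 at 22% = $35,090.00
Remaining $11,650 at 14.5% = $1,689.25
Fee: $61,950.00 + $24,070.00 + $35,090.00 + $1,689.25 = $122,799.25
$122,799.25 exceeds the $87,100 cap, so the fee is capped at $87,100.00.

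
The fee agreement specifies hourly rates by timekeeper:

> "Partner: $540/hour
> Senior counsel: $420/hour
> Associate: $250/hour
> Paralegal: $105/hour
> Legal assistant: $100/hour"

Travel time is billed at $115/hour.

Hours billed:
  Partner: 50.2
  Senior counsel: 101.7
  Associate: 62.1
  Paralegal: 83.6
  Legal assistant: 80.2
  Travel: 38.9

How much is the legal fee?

Partner: 50.2 × $540 = $27,108.00
Senior counsel: 101.7 × $420 = $42,714.00
Associate: 62.1 × $250 = $15,525.00
Paralegal: 83.6 × $105 = $8,778.00
Legal assistant: 80.2 × $100 = $8,020.00
Subtotal: $27,108.00 + $42,714.00 + $15,525.00 + $8,778.00 + $8,020.00 = $102,145.00
Travel: 38.9 × $115 = $4,473.50
Total: $102,145.00 + $4,473.50 = $106,618.50

$106,618.50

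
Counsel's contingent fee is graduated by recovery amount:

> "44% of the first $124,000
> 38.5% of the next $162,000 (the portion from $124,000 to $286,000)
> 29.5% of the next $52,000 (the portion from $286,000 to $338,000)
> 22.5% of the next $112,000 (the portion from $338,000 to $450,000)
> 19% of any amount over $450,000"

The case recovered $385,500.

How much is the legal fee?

$142,957.50

First $124,000 at 44% = $54,560.00
Next $162,000 at 38.5% = $62,370.00
Next $52,000 at 29.5% = $15,340.00
Remaining $47,500 at 22.5% = $10,687.50
Fee: $54,560.00 + $62,370.00 + $15,340.00 + $10,687.50 = $142,957.50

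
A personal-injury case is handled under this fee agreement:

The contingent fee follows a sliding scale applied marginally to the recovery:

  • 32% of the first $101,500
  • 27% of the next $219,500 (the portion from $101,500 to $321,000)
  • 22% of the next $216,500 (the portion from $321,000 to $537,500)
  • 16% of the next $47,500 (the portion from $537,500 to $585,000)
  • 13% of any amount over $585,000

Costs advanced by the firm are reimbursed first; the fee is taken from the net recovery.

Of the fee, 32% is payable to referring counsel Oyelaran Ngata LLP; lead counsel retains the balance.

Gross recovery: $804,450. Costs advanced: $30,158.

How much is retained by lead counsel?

Fee base (net of costs): $804,450 − $30,158 = $774,292
First $101,500 at 32% = $32,480.00
Next $219,500 at 27% = $59,265.00
Next $216,500 at 22% = $47,630.00
Next $47,500 at 16% = $7,600.00
Remaining $189,292 at 13% = $24,607.96
Fee: $32,480.00 + $59,265.00 + $47,630.00 + $7,600.00 + $24,607.96 = $171,582.96
Referral share: 32% of $171,582.96 = $54,906.55; lead counsel retains $171,582.96 − $54,906.55 = $116,676.41.

$116,676.41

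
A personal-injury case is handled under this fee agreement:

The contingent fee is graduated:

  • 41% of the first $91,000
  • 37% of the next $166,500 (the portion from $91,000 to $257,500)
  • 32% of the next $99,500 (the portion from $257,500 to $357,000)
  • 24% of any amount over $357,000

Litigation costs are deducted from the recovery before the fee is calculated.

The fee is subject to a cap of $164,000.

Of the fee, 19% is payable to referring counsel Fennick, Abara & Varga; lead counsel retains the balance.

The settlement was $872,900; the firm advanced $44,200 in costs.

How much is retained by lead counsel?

$132,840.00

Fee base (net of costs): $872,900 − $44,200 = $828,700
First $91,000 at 41% = $37,310.00
Next $166,500 at 37% = $61,605.00
Next $99,500 at 32% = $31,840.00
Remaining $471,700 at 24% = $113,208.00
Fee: $37,310.00 + $61,605.00 + $31,840.00 + $113,208.00 = $243,963.00
$243,963.00 exceeds the $164,000 cap, so the fee is capped at $164,000.00.
Referral share: 19% of $164,000.00 = $31,160.00; lead counsel retains $164,000.00 − $31,160.00 = $132,840.00.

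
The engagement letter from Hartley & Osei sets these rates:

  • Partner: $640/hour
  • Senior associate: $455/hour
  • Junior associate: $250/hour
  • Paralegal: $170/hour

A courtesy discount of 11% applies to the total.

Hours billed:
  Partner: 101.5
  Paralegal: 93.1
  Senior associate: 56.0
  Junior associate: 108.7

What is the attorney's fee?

$118,763.38

Partner: 101.5 × $640 = $64,960.00
Senior associate: 56.0 × $455 = $25,480.00
Junior associate: 108.7 × $250 = $27,175.00
Paralegal: 93.1 × $170 = $15,827.00
Subtotal: $133,442.00
Less 11% discount: −$14,678.62
Total: $133,442.00 − $14,678.62 = $118,763.38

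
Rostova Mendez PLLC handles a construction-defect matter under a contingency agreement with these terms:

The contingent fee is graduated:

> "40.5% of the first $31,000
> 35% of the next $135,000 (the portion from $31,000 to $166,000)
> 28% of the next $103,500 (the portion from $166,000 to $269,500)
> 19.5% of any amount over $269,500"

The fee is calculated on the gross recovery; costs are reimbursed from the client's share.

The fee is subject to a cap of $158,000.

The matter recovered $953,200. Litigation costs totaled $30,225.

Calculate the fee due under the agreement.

$158,000.00

Fee base is the gross recovery, $953,200; costs are reimbursed separately.
First $31,000 at 40.5% = $12,555.00
Next $135,000 at 35% = $47,250.00
Next $103,500 at 28% = $28,980.00
Remaining $683,700 at 19.5% = $133,321.50
Fee: $12,555.00 + $47,250.00 + $28,980.00 + $133,321.50 = $222,106.50
$222,106.50 exceeds the $158,000 cap, so the fee is capped at $158,000.00.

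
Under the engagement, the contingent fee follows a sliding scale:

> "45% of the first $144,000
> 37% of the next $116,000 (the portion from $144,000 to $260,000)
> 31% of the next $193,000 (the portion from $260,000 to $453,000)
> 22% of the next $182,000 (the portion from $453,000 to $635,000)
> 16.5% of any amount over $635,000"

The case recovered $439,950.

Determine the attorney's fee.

$163,504.50

First $144,000 at 45% = $64,800.00
Next $116,000 at 37% = $42,920.00
Remaining $179,950 at 31% = $55,784.50
Fee: $64,800.00 + $42,920.00 + $55,784.50 = $163,504.50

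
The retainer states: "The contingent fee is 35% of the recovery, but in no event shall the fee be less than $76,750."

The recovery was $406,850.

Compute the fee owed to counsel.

$142,397.50

35% of $406,850 = $142,397.50
That exceeds the $76,750 minimum.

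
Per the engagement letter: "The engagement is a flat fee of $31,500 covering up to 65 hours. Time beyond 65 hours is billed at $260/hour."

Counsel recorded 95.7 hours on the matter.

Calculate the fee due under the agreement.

$39,482.00

Flat fee: $31,500.00
Excess hours: 95.7 − 65 = 30.7
Overrun: 30.7 × $260 = $7,982.00
Total: $31,500.00 + $7,982.00 = $39,482.00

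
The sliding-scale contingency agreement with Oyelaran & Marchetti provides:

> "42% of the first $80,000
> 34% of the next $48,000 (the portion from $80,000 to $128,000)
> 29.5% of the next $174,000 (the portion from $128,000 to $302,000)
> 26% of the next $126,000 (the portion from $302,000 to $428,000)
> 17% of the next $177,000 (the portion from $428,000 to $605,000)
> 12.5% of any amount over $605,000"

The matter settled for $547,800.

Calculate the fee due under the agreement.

$154,376.00

First $80,000 at 42% = $33,600.00
Next $48,000 at 34% = $16,320.00
Next $174,000 at 29.5% = $51,330.00
Next $126,000 at 26% = $32,760.00
Remaining $119,800 at 17% = $20,366.00
Fee: $33,600.00 + $16,320.00 + $51,330.00 + $32,760.00 + $20,366.00 = $154,376.00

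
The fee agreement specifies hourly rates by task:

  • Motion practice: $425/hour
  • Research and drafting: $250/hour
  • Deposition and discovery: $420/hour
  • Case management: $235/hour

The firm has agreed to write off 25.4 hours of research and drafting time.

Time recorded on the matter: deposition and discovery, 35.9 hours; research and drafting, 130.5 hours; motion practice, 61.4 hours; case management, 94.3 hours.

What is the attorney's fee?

$89,608.50

Motion practice: 61.4 × $425 = $26,095.00
Research and drafting: 130.5 × $250 = $32,625.00
Deposition and discovery: 35.9 × $420 = $15,078.00
Case management: 94.3 × $235 = $22,160.50
Subtotal: $95,958.50
Write-off: 25.4 × $250 = $6,350.00
Total: $95,958.50 − $6,350.00 = $89,608.50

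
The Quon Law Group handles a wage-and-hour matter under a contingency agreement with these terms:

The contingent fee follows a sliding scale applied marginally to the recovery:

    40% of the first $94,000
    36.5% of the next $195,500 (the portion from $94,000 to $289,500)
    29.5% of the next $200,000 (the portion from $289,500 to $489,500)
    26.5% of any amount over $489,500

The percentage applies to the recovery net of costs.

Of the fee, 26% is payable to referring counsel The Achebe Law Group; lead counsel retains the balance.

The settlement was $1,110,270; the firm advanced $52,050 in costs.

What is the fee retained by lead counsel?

$235,814.54

Fee base (net of costs): $1,110,270 − $52,050 = $1,058,220
First $94,000 at 40% = $37,600.00
Next $195,500 at 36.5% = $71,357.50
Next $200,000 at 29.5% = $59,000.00
Remaining $568,720 at 26.5% = $150,710.80
Fee: $37,600.00 + $71,357.50 + $59,000.00 + $150,710.80 = $318,668.30
Referral share: 26% of $318,668.30 = $82,853.76; lead counsel retains $318,668.30 − $82,853.76 = $235,814.54.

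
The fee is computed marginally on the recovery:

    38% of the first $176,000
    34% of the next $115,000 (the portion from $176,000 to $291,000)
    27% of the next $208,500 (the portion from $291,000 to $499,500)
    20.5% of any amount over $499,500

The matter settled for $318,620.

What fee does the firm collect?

$113,437.40

First $176,000 at 38% = $66,880.00
Next $115,000 at 34% = $39,100.00
Remaining $27,620 at 27% = $7,457.40
Fee: $66,880.00 + $39,100.00 + $7,457.40 = $113,437.40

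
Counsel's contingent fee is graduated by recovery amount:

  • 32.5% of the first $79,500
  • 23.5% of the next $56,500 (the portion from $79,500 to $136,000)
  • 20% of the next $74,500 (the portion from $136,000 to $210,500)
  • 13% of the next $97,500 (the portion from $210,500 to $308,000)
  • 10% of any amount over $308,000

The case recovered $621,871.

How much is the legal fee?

First $79,500 at 32.5% = $25,837.50
Next $56,500 at 23.5% = $13,277.50
Next $74,500 at 20% = $14,900.00
Next $97,500 at 13% = $12,675.00
Remaining $313,871 at 10% = $31,387.10
Fee: $25,837.50 + $13,277.50 + $14,900.00 + $12,675.00 + $31,387.10 = $98,077.10

$98,077.10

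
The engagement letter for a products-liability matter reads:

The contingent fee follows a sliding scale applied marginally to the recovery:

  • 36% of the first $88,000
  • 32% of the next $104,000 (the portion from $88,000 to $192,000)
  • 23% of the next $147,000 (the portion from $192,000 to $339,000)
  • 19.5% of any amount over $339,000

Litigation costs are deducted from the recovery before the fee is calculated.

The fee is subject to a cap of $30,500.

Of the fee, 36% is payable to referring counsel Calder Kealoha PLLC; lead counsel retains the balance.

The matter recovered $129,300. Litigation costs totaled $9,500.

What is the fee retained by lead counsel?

$19,520.00

Fee base (net of costs): $129,300 − $9,500 = $119,800
First $88,000 at 36% = $31,680.00
Remaining $31,800 at 32% = $10,176.00
Fee: $31,680.00 + $10,176.00 = $41,856.00
$41,856.00 exceeds the $30,500 cap, so the fee is capped at $30,500.00.
Referral share: 36% of $30,500.00 = $10,980.00; lead counsel retains $30,500.00 − $10,980.00 = $19,520.00.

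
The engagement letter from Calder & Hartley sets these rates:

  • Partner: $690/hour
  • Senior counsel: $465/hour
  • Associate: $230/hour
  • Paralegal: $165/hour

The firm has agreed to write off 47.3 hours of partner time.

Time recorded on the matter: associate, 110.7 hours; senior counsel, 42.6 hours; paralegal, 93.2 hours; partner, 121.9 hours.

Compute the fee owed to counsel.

$112,122.00

Partner: 121.9 × $690 = $84,111.00
Senior counsel: 42.6 × $465 = $19,809.00
Associate: 110.7 × $230 = $25,461.00
Paralegal: 93.2 × $165 = $15,378.00
Subtotal: $144,759.00
Write-off: 47.3 × $690 = $32,637.00
Total: $144,759.00 − $32,637.00 = $112,122.00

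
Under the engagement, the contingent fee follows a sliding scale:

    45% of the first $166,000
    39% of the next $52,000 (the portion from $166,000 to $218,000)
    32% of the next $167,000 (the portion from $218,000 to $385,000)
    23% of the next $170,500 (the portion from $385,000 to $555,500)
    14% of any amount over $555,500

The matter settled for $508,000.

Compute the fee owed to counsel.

First $166,000 at 45% = $74,700.00
Next $52,000 at 39% = $20,280.00
Next $167,000 at 32% = $53,440.00
Remaining $123,000 at 23% = $28,290.00
Fee: $74,700.00 + $20,280.00 + $53,440.00 + $28,290.00 = $176,710.00

$176,710.00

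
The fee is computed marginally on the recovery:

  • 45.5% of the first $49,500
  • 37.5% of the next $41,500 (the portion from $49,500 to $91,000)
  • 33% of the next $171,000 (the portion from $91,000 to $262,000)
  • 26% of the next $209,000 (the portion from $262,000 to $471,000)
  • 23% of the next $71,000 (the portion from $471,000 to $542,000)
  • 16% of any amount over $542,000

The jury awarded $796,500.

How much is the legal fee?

First $49,500 at 45.5% = $22,522.50
Next $41,500 at 37.5% = $15,562.50
Next $171,000 at 33% = $56,430.00
Next $209,000 at 26% = $54,340.00
Next $71,000 at 23% = $16,330.00
Remaining $254,500 at 16% = $40,720.00
Fee: $22,522.50 + $15,562.50 + $56,430.00 + $54,340.00 + $16,330.00 + $40,720.00 = $205,905.00

$205,905.00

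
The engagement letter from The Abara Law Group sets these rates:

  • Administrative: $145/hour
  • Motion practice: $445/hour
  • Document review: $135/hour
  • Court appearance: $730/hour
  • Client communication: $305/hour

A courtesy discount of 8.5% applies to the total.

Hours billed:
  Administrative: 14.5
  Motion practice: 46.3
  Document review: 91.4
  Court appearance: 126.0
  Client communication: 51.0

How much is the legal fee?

$130,460.70

Administrative: 14.5 × $145 = $2,102.50
Motion practice: 46.3 × $445 = $20,603.50
Document review: 91.4 × $135 = $12,339.00
Court appearance: 126.0 × $730 = $91,980.00
Client communication: 51.0 × $305 = $15,555.00
Subtotal: $142,580.00
Less 8.5% discount: −$12,119.30
Total: $142,580.00 − $12,119.30 = $130,460.70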